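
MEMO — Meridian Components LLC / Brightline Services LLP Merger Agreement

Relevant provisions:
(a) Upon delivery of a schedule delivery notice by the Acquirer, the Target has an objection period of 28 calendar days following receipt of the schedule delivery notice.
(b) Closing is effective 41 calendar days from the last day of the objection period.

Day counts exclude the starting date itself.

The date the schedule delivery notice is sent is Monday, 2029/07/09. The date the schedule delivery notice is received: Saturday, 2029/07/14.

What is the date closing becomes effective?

2029/09/21

The last day of the objection period: 28 calendar days after 2029/07/14 is 2029/08/11.
Adding 41 calendar days to 2029/08/11 gives 2029/09/21, which is the date closing becomes effective.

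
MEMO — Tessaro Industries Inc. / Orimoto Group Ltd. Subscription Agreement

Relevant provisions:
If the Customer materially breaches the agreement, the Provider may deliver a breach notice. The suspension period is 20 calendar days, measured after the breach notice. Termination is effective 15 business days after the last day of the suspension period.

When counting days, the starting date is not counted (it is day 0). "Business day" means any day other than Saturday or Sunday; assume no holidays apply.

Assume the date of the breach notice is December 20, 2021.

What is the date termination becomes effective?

January 28, 2022

The last day of the suspension period: December 20, 2021 + 20 days = January 9, 2022.
The date termination becomes effective: counting 15 business days from Sunday, January 9, 2022 (Jan 10, Jan 11, Jan 12, Jan 13, …, Jan 26, Jan 27, Jan 28, skipping weekends) reaches Friday, January 28, 2022.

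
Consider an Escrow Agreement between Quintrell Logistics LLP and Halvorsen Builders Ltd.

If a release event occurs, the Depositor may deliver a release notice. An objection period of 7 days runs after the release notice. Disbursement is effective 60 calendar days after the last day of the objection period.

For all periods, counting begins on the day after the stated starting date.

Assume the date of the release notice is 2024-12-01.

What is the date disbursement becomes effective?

2025-02-06

Adding 7 calendar days to 2024-12-01 gives 2024-12-08, which is the last day of the objection period.
Adding 60 calendar days to 2024-12-08 gives 2025-02-06, which is the date disbursement becomes effective.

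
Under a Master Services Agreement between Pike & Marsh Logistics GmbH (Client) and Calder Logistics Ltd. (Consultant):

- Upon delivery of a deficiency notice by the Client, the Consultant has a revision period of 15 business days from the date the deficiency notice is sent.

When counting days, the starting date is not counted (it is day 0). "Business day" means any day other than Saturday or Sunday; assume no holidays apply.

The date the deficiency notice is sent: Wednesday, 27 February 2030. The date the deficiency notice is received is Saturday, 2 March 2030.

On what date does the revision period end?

20 March 2030

The last day of the revision period: 15 business days after Wednesday, 27 February 2030, skipping weekends — Feb 28, Mar 1, Mar 4, Mar 5, …, Mar 18, Mar 19, Mar 20 — lands on Wednesday, 20 March 2030.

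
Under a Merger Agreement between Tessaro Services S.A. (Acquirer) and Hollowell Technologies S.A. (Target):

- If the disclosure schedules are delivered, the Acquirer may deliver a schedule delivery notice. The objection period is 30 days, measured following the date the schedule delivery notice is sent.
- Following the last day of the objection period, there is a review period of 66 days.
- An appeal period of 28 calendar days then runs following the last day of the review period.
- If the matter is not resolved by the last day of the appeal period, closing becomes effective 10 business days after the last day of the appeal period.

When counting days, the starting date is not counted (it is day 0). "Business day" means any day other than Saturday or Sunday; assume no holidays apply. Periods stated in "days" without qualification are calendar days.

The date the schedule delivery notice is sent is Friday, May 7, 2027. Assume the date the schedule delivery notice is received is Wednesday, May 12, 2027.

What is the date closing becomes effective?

The last day of the objection period: May 7, 2027 + 30 days = Jun 6, 2027.
The last day of the review period: 66 calendar days after Jun 6, 2027 is Aug 11, 2027.
Adding 28 calendar days to Aug 11, 2027 gives Sep 8, 2027, which is the last day of the appeal period.
The date closing becomes effective: 10 business days after Wednesday, Sep 8, 2027, skipping weekends — Sep 9, Sep 10, Sep 13, Sep 14, Sep 15, Sep 16, Sep 17, Sep 20, Sep 21, Sep 22 — lands on Wednesday, Sep 22, 2027.

Sep 22, 2027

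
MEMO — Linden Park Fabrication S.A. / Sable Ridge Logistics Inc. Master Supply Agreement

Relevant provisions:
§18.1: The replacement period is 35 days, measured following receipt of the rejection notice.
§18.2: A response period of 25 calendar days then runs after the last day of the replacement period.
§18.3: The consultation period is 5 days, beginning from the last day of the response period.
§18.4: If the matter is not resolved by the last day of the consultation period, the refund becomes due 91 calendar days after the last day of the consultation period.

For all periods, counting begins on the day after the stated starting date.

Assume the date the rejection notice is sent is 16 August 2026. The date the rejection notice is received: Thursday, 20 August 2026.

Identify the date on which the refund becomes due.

23 January 2027

The last day of the replacement period: 20 August 2026 + 35 days = 24 September 2026.
Adding 25 calendar days to 24 September 2026 gives 19 October 2026, which is the last day of the response period.
The last day of the consultation period: 19 October 2026 + 5 days = 24 October 2026.
Adding 91 calendar days to 24 October 2026 gives 23 January 2027, which is the date on which the refund becomes due.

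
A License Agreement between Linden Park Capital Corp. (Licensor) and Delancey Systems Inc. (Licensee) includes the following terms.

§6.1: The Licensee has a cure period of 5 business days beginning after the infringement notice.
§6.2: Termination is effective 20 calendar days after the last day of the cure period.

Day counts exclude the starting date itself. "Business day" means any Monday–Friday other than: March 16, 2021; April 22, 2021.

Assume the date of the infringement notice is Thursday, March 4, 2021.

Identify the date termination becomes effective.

March 31, 2021

The last day of the cure period: 5 business days after Thursday, March 4, 2021, skipping weekends — Mar 5, Mar 8, Mar 9, Mar 10, Mar 11 — lands on Thursday, March 11, 2021.
The date termination becomes effective: March 11, 2021 + 20 days = March 31, 2021.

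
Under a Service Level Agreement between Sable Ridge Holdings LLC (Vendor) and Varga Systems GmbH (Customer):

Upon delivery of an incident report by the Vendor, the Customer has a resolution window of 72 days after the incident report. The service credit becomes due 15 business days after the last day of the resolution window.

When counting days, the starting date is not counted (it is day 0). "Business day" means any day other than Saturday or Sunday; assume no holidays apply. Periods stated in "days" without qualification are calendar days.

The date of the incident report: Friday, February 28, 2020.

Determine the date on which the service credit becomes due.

The last day of the resolution window: 72 calendar days after February 28, 2020 is May 10, 2020.
From Sunday, May 10, 2020, 15 business days (May 11, May 12, May 13, May 14, …, May 27, May 28, May 29, skipping weekends) brings us to Friday, May 29, 2020, which is the date on which the service credit becomes due.

May 29, 2020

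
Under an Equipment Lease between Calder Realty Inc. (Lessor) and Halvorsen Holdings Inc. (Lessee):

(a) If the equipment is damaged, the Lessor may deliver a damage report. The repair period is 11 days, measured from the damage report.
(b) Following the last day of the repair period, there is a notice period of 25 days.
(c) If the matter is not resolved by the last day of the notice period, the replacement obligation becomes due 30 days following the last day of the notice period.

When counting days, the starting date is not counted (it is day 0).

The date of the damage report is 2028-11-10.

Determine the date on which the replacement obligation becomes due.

2029-01-15

Adding 11 calendar days to 2028-11-10 gives 2028-11-21, which is the last day of the repair period.
Adding 25 calendar days to 2028-11-21 gives 2028-12-16, which is the last day of the notice period.
The date on which the replacement obligation becomes due: 2028-12-16 + 30 days = 2029-01-15.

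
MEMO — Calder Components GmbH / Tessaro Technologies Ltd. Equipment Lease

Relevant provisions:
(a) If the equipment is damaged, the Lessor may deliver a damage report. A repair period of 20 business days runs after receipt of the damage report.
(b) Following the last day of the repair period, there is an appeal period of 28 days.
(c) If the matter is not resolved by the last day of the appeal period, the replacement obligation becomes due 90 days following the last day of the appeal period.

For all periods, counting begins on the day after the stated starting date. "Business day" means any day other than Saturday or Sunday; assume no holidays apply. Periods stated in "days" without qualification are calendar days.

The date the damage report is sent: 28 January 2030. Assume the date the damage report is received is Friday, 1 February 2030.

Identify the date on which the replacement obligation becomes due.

27 June 2030

The last day of the repair period: counting 20 business days from Friday, 1 February 2030 (Feb 4, Feb 5, Feb 6, Feb 7, …, Feb 27, Feb 28, Mar 1, skipping weekends) reaches Friday, 1 March 2030.
Adding 28 calendar days to 1 March 2030 gives 29 March 2030, which is the last day of the appeal period.
Adding 90 calendar days to 29 March 2030 gives 27 June 2030, which is the date on which the replacement obligation becomes due.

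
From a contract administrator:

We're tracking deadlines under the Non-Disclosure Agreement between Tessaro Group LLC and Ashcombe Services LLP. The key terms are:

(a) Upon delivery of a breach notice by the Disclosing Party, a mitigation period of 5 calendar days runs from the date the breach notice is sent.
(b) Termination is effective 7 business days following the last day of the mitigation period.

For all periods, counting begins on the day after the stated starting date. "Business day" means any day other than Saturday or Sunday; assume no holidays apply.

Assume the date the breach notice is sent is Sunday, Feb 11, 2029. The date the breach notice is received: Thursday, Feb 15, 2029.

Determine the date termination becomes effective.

Feb 27, 2029

Adding 5 calendar days to Feb 11, 2029 gives Feb 16, 2029, which is the last day of the mitigation period.
The date termination becomes effective: counting 7 business days from Friday, Feb 16, 2029 (Feb 19, Feb 20, Feb 21, Feb 22, Feb 23, Feb 26, Feb 27, skipping weekends) reaches Tuesday, Feb 27, 2029.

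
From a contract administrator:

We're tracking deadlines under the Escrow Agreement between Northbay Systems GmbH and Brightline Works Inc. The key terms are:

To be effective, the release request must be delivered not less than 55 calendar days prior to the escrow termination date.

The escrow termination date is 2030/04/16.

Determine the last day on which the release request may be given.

2030/02/20

Counting back 55 calendar days from 2030/04/16 gives 2030/02/20.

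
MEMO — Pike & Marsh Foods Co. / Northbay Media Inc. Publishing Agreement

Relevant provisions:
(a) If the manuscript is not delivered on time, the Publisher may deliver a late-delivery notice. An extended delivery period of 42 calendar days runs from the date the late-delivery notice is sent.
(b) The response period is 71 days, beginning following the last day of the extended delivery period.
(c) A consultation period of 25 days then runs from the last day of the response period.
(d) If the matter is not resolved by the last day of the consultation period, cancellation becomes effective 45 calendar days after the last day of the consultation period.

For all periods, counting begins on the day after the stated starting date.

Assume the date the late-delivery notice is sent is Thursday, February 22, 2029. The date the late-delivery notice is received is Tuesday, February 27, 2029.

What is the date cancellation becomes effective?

The last day of the extended delivery period: February 22, 2029 + 42 days = April 5, 2029.
The last day of the response period: 71 calendar days after April 5, 2029 is June 15, 2029.
The last day of the consultation period: June 15, 2029 + 25 days = July 10, 2029.
The date cancellation becomes effective: July 10, 2029 + 45 days = August 24, 2029.

August 24, 2029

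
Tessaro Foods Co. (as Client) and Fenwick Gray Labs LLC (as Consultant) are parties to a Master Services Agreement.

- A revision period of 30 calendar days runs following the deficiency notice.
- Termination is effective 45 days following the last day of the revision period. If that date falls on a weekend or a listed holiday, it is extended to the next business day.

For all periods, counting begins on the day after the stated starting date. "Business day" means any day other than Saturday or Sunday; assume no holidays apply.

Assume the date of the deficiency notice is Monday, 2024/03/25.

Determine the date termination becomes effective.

Adding 30 calendar days to 2024/03/25 gives 2024/04/24, which is the last day of the revision period.
The date termination becomes effective: 45 calendar days after 2024/04/24 is 2024/06/08. That falls on a Saturday, so it rolls to the next business day, Monday, 2024/06/10.

2024/06/10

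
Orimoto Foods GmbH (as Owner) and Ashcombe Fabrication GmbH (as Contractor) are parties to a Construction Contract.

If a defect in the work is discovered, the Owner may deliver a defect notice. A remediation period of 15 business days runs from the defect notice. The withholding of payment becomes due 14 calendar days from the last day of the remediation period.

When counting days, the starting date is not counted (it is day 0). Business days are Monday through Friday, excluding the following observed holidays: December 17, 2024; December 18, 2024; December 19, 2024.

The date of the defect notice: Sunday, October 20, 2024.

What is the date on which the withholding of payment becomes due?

The last day of the remediation period: 15 business days after Sunday, October 20, 2024, skipping weekends — Oct 21, Oct 22, Oct 23, Oct 24, …, Nov 6, Nov 7, Nov 8 — lands on Friday, November 8, 2024.
The date on which the withholding of payment becomes due: 14 calendar days after November 8, 2024 is November 22, 2024.

November 22, 2024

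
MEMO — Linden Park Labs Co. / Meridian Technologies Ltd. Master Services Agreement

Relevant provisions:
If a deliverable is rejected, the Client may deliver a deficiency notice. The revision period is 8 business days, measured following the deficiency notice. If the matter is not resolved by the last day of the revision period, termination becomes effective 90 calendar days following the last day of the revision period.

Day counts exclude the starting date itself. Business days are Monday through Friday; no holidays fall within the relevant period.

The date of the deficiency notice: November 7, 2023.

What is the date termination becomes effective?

The last day of the revision period: 8 business days after Tuesday, November 7, 2023, skipping weekends — Nov 8, Nov 9, Nov 10, Nov 13, Nov 14, Nov 15, Nov 16, Nov 17 — lands on Friday, November 17, 2023.
The date termination becomes effective: 90 calendar days after November 17, 2023 is February 15, 2024.

February 15, 2024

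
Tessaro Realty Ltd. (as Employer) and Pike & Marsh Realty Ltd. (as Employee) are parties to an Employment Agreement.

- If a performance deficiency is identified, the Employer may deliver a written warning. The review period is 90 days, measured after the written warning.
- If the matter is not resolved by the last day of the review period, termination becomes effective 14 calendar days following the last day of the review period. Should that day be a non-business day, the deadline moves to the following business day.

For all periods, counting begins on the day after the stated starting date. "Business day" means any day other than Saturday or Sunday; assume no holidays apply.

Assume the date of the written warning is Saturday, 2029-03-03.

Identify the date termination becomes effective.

The last day of the review period: 90 calendar days after 2029-03-03 is 2029-06-01.
The date termination becomes effective: 14 calendar days after 2029-06-01 is 2029-06-15. 2029-06-15 is a Friday, so no roll-forward applies.

2029-06-15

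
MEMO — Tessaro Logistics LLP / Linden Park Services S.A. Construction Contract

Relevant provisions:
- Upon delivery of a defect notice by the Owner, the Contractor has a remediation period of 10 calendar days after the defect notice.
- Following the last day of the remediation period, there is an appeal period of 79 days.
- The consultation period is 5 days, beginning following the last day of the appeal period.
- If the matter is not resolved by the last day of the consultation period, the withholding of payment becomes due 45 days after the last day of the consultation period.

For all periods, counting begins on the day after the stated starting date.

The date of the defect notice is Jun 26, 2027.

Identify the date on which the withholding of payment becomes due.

Adding 10 calendar days to Jun 26, 2027 gives Jul 6, 2027, which is the last day of the remediation period.
The last day of the appeal period: Jul 6, 2027 + 79 days = Sep 23, 2027.
Adding 5 calendar days to Sep 23, 2027 gives Sep 28, 2027, which is the last day of the consultation period.
The date on which the withholding of payment becomes due: 45 calendar days after Sep 28, 2027 is Nov 12, 2027.

Nov 12, 2027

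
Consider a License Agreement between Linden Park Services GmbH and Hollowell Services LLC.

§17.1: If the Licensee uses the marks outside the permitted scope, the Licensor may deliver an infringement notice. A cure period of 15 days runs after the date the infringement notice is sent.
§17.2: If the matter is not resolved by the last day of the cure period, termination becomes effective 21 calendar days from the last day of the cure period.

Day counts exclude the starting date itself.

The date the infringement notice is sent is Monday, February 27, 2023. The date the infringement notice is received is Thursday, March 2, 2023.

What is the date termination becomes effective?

April 4, 2023

The last day of the cure period: February 27, 2023 + 15 days = March 14, 2023.
Adding 21 calendar days to March 14, 2023 gives April 4, 2023, which is the date termination becomes effective.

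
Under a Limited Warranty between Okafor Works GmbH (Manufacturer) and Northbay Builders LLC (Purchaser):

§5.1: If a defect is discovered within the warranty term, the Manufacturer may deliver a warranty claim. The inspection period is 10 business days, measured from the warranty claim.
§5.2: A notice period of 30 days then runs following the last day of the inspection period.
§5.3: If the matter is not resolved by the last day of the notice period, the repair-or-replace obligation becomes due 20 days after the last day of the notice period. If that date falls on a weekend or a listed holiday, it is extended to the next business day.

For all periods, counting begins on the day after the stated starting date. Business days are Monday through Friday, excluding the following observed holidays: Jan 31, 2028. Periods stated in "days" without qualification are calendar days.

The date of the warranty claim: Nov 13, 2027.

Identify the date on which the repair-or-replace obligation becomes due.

The last day of the inspection period: 10 business days after Saturday, Nov 13, 2027, skipping weekends — Nov 15, Nov 16, Nov 17, Nov 18, Nov 19, Nov 22, Nov 23, Nov 24, Nov 25, Nov 26 — lands on Friday, Nov 26, 2027.
The last day of the notice period: 30 calendar days after Nov 26, 2027 is Dec 26, 2027.
Adding 20 calendar days to Dec 26, 2027 gives Jan 15, 2028, which is the date on which the repair-or-replace obligation becomes due. That falls on a Saturday, so it rolls to the next business day, Monday, Jan 17, 2028.

Jan 17, 2028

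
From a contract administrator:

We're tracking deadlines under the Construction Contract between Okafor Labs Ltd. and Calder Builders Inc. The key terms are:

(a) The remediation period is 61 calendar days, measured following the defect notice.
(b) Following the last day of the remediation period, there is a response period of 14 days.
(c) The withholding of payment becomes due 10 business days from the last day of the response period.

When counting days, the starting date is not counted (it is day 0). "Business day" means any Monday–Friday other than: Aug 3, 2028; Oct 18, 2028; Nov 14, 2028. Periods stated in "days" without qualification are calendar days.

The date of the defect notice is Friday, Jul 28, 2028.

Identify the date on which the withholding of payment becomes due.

The last day of the remediation period: Jul 28, 2028 + 61 days = Sep 27, 2028.
Adding 14 calendar days to Sep 27, 2028 gives Oct 11, 2028, which is the last day of the response period.
From Wednesday, Oct 11, 2028, 10 business days (Oct 12, Oct 13, Oct 16, Oct 17, Oct 19, Oct 20, Oct 23, Oct 24, Oct 25, Oct 26, skipping weekends and the listed holiday on Oct 18) brings us to Thursday, Oct 26, 2028, which is the date on which the withholding of payment becomes due.

Oct 26, 2028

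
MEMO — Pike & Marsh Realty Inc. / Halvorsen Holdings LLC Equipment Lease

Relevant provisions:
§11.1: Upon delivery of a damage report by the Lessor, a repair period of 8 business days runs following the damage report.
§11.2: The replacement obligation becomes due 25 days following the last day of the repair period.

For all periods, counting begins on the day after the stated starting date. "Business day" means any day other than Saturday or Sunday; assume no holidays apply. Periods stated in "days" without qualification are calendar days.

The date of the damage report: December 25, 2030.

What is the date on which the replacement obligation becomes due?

January 31, 2031

The last day of the repair period: 8 business days after Wednesday, December 25, 2030, skipping weekends — Dec 26, Dec 27, Dec 30, Dec 31, Jan 1, Jan 2, Jan 3, Jan 6 — lands on Monday, January 6, 2031.
The date on which the replacement obligation becomes due: 25 calendar days after January 6, 2031 is January 31, 2031.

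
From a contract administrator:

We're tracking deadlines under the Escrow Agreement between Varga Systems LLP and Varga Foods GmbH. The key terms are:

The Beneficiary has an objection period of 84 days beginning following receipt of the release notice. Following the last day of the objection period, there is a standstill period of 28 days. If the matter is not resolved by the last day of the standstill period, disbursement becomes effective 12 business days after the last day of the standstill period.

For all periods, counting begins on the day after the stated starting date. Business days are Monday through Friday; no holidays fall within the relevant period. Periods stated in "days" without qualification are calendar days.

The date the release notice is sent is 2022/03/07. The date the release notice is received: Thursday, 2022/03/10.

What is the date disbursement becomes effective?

2022/07/18

The last day of the objection period: 84 calendar days after 2022/03/10 is 2022/06/02.
The last day of the standstill period: 2022/06/02 + 28 days = 2022/06/30.
The date disbursement becomes effective: counting 12 business days from Thursday, 2022/06/30 (Jul 1, Jul 4, Jul 5, Jul 6, …, Jul 14, Jul 15, Jul 18, skipping weekends) reaches Monday, 2022/07/18.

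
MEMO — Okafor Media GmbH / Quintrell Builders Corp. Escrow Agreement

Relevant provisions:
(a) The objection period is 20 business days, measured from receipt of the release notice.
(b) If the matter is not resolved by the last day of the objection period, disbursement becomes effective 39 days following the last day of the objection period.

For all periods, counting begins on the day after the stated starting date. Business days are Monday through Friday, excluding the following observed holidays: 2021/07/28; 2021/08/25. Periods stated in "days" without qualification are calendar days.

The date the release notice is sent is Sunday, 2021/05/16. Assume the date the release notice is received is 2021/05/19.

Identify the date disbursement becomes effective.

The last day of the objection period: 20 business days after Wednesday, 2021/05/19, skipping weekends — May 20, May 21, May 24, May 25, …, Jun 14, Jun 15, Jun 16 — lands on Wednesday, 2021/06/16.
The date disbursement becomes effective: 2021/06/16 + 39 days = 2021/07/25.

2021/07/25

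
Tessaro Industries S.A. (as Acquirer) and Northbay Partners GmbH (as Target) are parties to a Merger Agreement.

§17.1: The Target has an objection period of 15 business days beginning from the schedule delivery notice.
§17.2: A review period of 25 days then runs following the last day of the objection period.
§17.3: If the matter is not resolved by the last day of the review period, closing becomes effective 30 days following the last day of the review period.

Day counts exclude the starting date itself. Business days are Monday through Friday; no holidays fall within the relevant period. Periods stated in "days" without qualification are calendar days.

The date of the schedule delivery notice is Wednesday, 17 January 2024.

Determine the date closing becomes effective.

The last day of the objection period: 15 business days after Wednesday, 17 January 2024, skipping weekends — Jan 18, Jan 19, Jan 22, Jan 23, …, Feb 5, Feb 6, Feb 7 — lands on Wednesday, 7 February 2024.
The last day of the review period: 7 February 2024 + 25 days = 3 March 2024.
The date closing becomes effective: 30 calendar days after 3 March 2024 is 2 April 2024.

2 April 2024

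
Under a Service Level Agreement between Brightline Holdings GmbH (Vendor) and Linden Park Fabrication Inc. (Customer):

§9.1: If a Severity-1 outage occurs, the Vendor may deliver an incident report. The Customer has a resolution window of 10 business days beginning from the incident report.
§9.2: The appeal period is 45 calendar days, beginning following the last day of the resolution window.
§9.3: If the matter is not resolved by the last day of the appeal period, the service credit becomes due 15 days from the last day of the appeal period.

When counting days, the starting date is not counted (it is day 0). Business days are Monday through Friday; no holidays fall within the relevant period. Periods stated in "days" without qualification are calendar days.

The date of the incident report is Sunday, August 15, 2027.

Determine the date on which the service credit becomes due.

October 26, 2027

From Sunday, August 15, 2027, 10 business days (Aug 16, Aug 17, Aug 18, Aug 19, Aug 20, Aug 23, Aug 24, Aug 25, Aug 26, Aug 27, skipping weekends) brings us to Friday, August 27, 2027, which is the last day of the resolution window.
Adding 45 calendar days to August 27, 2027 gives October 11, 2027, which is the last day of the appeal period.
The date on which the service credit becomes due: October 11, 2027 + 15 days = October 26, 2027.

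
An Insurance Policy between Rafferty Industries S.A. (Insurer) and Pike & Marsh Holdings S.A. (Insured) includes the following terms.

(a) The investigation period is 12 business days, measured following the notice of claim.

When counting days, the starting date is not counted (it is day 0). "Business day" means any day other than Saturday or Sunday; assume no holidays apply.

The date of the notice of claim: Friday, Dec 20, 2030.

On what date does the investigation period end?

Jan 7, 2031

From Friday, Dec 20, 2030, 12 business days (Dec 23, Dec 24, Dec 25, Dec 26, …, Jan 3, Jan 6, Jan 7, skipping weekends) brings us to Tuesday, Jan 7, 2031, which is the last day of the investigation period.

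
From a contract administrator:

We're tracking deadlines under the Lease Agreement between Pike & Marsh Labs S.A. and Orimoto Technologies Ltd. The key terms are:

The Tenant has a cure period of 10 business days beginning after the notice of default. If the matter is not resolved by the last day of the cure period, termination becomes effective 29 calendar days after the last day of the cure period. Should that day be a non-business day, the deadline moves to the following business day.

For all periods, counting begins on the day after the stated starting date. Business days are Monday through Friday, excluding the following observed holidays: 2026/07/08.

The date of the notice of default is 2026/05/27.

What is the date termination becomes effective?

2026/07/09

The last day of the cure period: 10 business days after Wednesday, 2026/05/27, skipping weekends — May 28, May 29, Jun 1, Jun 2, Jun 3, Jun 4, Jun 5, Jun 8, Jun 9, Jun 10 — lands on Wednesday, 2026/06/10.
The date termination becomes effective: 29 calendar days after 2026/06/10 is 2026/07/09. 2026/07/09 is a Thursday and is not a listed holiday, so no roll-forward applies.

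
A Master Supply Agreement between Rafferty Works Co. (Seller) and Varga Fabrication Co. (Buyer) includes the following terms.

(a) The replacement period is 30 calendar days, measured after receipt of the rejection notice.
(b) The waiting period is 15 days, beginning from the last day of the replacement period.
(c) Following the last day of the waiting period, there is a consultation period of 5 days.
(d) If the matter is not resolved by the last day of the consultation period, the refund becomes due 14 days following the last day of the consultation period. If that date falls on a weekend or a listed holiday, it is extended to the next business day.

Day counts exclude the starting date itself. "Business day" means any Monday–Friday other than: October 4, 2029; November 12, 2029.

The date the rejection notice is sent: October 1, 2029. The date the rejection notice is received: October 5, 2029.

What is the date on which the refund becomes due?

The last day of the replacement period: 30 calendar days after October 5, 2029 is November 4, 2029.
Adding 15 calendar days to November 4, 2029 gives November 19, 2029, which is the last day of the waiting period.
The last day of the consultation period: 5 calendar days after November 19, 2029 is November 24, 2029.
The date on which the refund becomes due: November 24, 2029 + 14 days = December 8, 2029. That falls on a Saturday, so it rolls to the next business day, Monday, December 10, 2029.

December 10, 2029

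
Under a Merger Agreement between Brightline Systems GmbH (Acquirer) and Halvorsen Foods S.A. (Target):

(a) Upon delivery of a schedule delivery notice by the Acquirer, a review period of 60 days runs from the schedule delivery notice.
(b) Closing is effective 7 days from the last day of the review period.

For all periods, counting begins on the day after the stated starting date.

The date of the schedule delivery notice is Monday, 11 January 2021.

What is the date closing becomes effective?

19 March 2021

Adding 60 calendar days to 11 January 2021 gives 12 March 2021, which is the last day of the review period.
Adding 7 calendar days to 12 March 2021 gives 19 March 2021, which is the date closing becomes effective.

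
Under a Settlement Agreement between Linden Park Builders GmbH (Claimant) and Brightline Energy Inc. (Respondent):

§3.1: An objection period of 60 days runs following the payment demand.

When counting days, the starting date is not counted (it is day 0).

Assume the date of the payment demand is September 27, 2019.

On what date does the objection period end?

November 26, 2019

The last day of the objection period: September 27, 2019 + 60 days = November 26, 2019.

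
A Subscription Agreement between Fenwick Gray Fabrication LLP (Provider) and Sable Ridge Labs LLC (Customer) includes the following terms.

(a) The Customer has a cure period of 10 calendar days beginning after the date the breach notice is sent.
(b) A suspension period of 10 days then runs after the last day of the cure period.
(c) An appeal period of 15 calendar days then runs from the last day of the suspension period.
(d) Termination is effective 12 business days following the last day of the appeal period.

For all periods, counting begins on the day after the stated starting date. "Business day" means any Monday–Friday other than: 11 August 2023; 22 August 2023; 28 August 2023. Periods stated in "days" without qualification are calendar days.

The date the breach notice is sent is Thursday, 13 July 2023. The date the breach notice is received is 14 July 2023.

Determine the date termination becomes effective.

6 September 2023

The last day of the cure period: 13 July 2023 + 10 days = 23 July 2023.
The last day of the suspension period: 23 July 2023 + 10 days = 2 August 2023.
The last day of the appeal period: 2 August 2023 + 15 days = 17 August 2023.
From Thursday, 17 August 2023, 12 business days (Aug 18, Aug 21, Aug 23, Aug 24, …, Sep 4, Sep 5, Sep 6, skipping weekends and the listed holidays on Aug 22, Aug 28) brings us to Wednesday, 6 September 2023, which is the date termination becomes effective.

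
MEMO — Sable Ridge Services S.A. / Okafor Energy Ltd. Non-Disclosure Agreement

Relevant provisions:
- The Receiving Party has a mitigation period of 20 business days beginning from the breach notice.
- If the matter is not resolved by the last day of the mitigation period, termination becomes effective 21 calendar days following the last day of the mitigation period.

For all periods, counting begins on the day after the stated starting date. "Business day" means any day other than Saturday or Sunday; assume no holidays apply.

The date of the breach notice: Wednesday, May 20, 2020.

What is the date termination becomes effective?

July 8, 2020

The last day of the mitigation period: 20 business days after Wednesday, May 20, 2020, skipping weekends — May 21, May 22, May 25, May 26, …, Jun 15, Jun 16, Jun 17 — lands on Wednesday, June 17, 2020.
The date termination becomes effective: June 17, 2020 + 21 days = July 8, 2020.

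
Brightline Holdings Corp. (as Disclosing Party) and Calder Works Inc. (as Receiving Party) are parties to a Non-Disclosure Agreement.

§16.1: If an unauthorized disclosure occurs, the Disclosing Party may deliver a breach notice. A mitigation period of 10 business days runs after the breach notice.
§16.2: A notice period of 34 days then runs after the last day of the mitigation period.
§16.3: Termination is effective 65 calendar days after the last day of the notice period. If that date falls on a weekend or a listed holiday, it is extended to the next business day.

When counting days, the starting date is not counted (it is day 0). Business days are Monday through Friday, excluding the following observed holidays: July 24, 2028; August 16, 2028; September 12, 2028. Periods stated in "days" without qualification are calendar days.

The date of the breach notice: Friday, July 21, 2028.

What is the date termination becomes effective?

November 14, 2028

The last day of the mitigation period: counting 10 business days from Friday, July 21, 2028 (Jul 25, Jul 26, Jul 27, Jul 28, Jul 31, Aug 1, Aug 2, Aug 3, Aug 4, Aug 7, skipping weekends and the listed holiday on Jul 24) reaches Monday, August 7, 2028.
The last day of the notice period: August 7, 2028 + 34 days = September 10, 2028.
Adding 65 calendar days to September 10, 2028 gives November 14, 2028, which is the date termination becomes effective. November 14, 2028 is a Tuesday and is not a listed holiday, so no roll-forward applies.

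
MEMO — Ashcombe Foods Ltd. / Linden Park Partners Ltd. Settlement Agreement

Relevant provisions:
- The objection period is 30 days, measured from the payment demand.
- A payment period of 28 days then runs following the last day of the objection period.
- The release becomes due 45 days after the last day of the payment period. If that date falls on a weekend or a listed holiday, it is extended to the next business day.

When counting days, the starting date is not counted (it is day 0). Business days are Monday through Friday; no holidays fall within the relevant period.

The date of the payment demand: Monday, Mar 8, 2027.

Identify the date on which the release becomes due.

Jun 21, 2027

The last day of the objection period: Mar 8, 2027 + 30 days = Apr 7, 2027.
Adding 28 calendar days to Apr 7, 2027 gives May 5, 2027, which is the last day of the payment period.
The date on which the release becomes due: May 5, 2027 + 45 days = Jun 19, 2027. That falls on a Saturday, so it rolls to the next business day, Monday, Jun 21, 2027.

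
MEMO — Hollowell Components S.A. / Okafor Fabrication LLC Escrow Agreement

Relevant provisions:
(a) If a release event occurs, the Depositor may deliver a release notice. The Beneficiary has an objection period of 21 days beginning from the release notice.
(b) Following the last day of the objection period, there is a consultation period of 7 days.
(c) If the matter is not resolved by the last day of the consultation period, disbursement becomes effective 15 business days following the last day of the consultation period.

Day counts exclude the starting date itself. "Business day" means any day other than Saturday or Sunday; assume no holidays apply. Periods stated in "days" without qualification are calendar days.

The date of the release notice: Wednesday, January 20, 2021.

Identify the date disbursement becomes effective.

March 10, 2021

The last day of the objection period: January 20, 2021 + 21 days = February 10, 2021.
Adding 7 calendar days to February 10, 2021 gives February 17, 2021, which is the last day of the consultation period.
The date disbursement becomes effective: counting 15 business days from Wednesday, February 17, 2021 (Feb 18, Feb 19, Feb 22, Feb 23, …, Mar 8, Mar 9, Mar 10, skipping weekends) reaches Wednesday, March 10, 2021.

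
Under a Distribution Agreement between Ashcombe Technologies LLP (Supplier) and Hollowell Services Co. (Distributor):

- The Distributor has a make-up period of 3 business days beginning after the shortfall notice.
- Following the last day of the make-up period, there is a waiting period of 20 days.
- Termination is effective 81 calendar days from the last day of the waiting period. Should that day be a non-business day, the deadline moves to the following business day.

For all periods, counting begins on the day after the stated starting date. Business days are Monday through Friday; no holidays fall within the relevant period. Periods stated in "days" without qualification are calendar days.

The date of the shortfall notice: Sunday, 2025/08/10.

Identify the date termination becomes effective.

From Sunday, 2025/08/10, 3 business days (Aug 11, Aug 12, Aug 13, skipping weekends) brings us to Wednesday, 2025/08/13, which is the last day of the make-up period.
Adding 20 calendar days to 2025/08/13 gives 2025/09/02, which is the last day of the waiting period.
The date termination becomes effective: 2025/09/02 + 81 days = 2025/11/22. That falls on a Saturday, so it rolls to the next business day, Monday, 2025/11/24.

2025/11/24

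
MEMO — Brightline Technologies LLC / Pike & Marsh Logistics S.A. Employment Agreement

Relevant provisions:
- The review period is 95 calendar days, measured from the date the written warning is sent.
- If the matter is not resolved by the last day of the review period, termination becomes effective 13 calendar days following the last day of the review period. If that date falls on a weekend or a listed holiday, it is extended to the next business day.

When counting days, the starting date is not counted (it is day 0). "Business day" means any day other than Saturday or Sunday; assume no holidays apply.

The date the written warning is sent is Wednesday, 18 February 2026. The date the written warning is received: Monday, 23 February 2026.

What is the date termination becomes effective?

The last day of the review period: 95 calendar days after 18 February 2026 is 24 May 2026.
The date termination becomes effective: 13 calendar days after 24 May 2026 is 6 June 2026. That falls on a Saturday, so it rolls to the next business day, Monday, 8 June 2026.

8 June 2026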